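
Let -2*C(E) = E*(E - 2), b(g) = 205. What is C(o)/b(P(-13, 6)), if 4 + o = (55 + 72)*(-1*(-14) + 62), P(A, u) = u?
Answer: -46532304/205 ≈ -2.2699e+5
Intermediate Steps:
o = 9648 (o = -4 + (55 + 72)*(-1*(-14) + 62) = -4 + 127*(14 + 62) = -4 + 127*76 = -4 + 9652 = 9648)
C(E) = -E*(-2 + E)/2 (C(E) = -E*(E - 2)/2 = -E*(-2 + E)/2)
C(o)/b(P(-13, 6)) = ((1/2)*9648*(2 - 1*9648))/205 = ((1/2)*9648*(2 - 9648))*(1/205) = ((1/2)*9648*(-9646))*(1/205) = -46532304*1/205 = -46532304/205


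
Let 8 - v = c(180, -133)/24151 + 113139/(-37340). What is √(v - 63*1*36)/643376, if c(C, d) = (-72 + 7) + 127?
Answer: I*√458865237986376401235/290097704397920 ≈ 7.3841e-5*I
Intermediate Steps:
c(C, d) = 62 (c(C, d) = -65 + 127 = 62)
v = 9944491629/901798340 (v = 8 - (62/24151 + 113139/(-37340)) = 8 - (62*(1/24151) + 113139*(-1/37340)) = 8 - (62/24151 - 113139/37340) = 8 - 1*(-2730104909/901798340) = 8 + 2730104909/901798340 = 9944491629/901798340 ≈ 11.027)
√(v - 63*1*36)/643376 = √(9944491629/901798340 - 63*1*36)/643376 = √(9944491629/901798340 - 63*36)*(1/643376) = √(9944491629/901798340 - 2268)*(1/643376) = √(-2035334143491/901798340)*(1/643376) = (I*√458865237986376401235/450899170)*(1/643376) = I*√458865237986376401235/290097704397920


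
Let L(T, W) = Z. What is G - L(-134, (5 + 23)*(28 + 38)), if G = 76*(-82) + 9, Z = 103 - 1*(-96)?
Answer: -6422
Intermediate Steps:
Z = 199 (Z = 103 + 96 = 199)
L(T, W) = 199
G = -6223 (G = -6232 + 9 = -6223)
G - L(-134, (5 + 23)*(28 + 38)) = -6223 - 1*199 = -6223 - 199 = -6422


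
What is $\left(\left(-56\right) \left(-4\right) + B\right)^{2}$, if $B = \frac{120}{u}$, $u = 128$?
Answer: $\frac{12952801}{256} \approx 50597.0$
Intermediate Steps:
$B = \frac{15}{16}$ ($B = \frac{120}{128} = 120 \cdot \frac{1}{128} = \frac{15}{16} \approx 0.9375$)
$\left(\left(-56\right) \left(-4\right) + B\right)^{2} = \left(\left(-56\right) \left(-4\right) + \frac{15}{16}\right)^{2} = \left(224 + \frac{15}{16}\right)^{2} = \left(\frac{3599}{16}\right)^{2} = \frac{12952801}{256}$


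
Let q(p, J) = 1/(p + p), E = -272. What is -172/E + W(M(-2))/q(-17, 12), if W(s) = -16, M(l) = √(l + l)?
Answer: 37035/68 ≈ 544.63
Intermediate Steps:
M(l) = √2*√l (M(l) = √(2*l) = √2*√l)
q(p, J) = 1/(2*p)
-172/E + W(M(-2))/q(-17, 12) = -172/(-272) - 16/((½)/(-17)) = -172*(-1/272) - 16/((½)*(-1/17)) = 43/68 - 16/(-1/34) = 43/68 - 16*(-34) = 43/68 + 544 = 37035/68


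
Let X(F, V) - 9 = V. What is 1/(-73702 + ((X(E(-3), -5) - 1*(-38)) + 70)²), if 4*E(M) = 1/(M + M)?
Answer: -1/61158 ≈ -1.6351e-5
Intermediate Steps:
E(M) = 1/(8*M) (E(M) = 1/(4*(M + M)) = 1/(4*((2*M))) = (1/(2*M))/4 = 1/(8*M))
X(F, V) = 9 + V
1/(-73702 + ((X(E(-3), -5) - 1*(-38)) + 70)²) = 1/(-73702 + (((9 - 5) - 1*(-38)) + 70)²) = 1/(-73702 + ((4 + 38) + 70)²) = 1/(-73702 + (42 + 70)²) = 1/(-73702 + 112²) = 1/(-73702 + 12544) = 1/(-61158) = -1/61158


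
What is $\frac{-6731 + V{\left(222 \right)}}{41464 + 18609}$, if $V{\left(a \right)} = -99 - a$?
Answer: $- \frac{7052}{60073} \approx -0.11739$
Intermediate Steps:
$\frac{-6731 + V{\left(222 \right)}}{41464 + 18609} = \frac{-6731 - 321}{41464 + 18609} = \frac{-6731 - 321}{60073} = \left(-6731 - 321\right) \frac{1}{60073} = \left(-7052\right) \frac{1}{60073} = - \frac{7052}{60073}$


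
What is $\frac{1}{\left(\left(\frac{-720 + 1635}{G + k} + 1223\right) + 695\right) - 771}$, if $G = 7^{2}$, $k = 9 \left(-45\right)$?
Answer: $\frac{356}{407417} \approx 0.0008738$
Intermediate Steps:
$k = -405$
$G = 49$
$\frac{1}{\left(\left(\frac{-720 + 1635}{G + k} + 1223\right) + 695\right) - 771} = \frac{1}{\left(\left(\frac{-720 + 1635}{49 - 405} + 1223\right) + 695\right) - 771} = \frac{1}{\left(\left(\frac{915}{-356} + 1223\right) + 695\right) - 771} = \frac{1}{\left(\left(915 \left(- \frac{1}{356}\right) + 1223\right) + 695\right) - 771} = \frac{1}{\left(\left(- \frac{915}{356} + 1223\right) + 695\right) - 771} = \frac{1}{\left(\frac{434473}{356} + 695\right) - 771} = \frac{1}{\frac{681893}{356} - 771} = \frac{1}{\frac{407417}{356}} = \frac{356}{407417}$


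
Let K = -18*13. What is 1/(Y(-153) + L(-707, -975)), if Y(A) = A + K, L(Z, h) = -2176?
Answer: -1/2563 ≈ -0.00039017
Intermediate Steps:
K = -234
Y(A) = -234 + A (Y(A) = A - 234 = -234 + A)
1/(Y(-153) + L(-707, -975)) = 1/((-234 - 153) - 2176) = 1/(-387 - 2176) = 1/(-2563) = -1/2563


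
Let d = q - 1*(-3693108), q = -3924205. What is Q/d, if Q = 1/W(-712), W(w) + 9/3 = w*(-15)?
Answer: -1/2467422669 ≈ -4.0528e-10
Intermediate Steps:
W(w) = -3 - 15*w (W(w) = -3 + w*(-15) = -3 - 15*w)
d = -231097 (d = -3924205 - 1*(-3693108) = -3924205 + 3693108 = -231097)
Q = 1/10677 (Q = 1/(-3 - 15*(-712)) = 1/(-3 + 10680) = 1/10677 ≈ 9.3659e-5)
Q/d = (1/10677)/(-231097) = (1/10677)*(-1/231097) = -1/2467422669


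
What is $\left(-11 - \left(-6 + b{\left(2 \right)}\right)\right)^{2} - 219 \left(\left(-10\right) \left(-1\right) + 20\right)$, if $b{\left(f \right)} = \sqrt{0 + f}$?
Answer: $-6543 + 10 \sqrt{2} \approx -6528.9$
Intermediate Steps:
$b{\left(f \right)} = \sqrt{f}$
$\left(-11 - \left(-6 + b{\left(2 \right)}\right)\right)^{2} - 219 \left(\left(-10\right) \left(-1\right) + 20\right) = \left(-11 + \left(6 - \sqrt{2}\right)\right)^{2} - 219 \left(\left(-10\right) \left(-1\right) + 20\right) = \left(-5 - \sqrt{2}\right)^{2} - 219 \left(10 + 20\right) = \left(-5 - \sqrt{2}\right)^{2} - 6570 = -6570 + \left(-5 - \sqrt{2}\right)^{2}$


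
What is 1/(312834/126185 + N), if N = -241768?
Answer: -126185/30507182246 ≈ -4.1362e-6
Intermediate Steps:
1/(312834/126185 + N) = 1/(312834/126185 - 241768) = 1/(-30507182246/126185) = -126185/30507182246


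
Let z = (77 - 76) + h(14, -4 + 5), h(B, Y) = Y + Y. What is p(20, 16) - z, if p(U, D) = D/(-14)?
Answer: -29/7 ≈ -4.1429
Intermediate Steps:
h(B, Y) = 2*Y
p(U, D) = -D/14 (p(U, D) = D*(-1/14) = -D/14)
z = 3 (z = (77 - 76) + 2*(-4 + 5) = 1 + 2*1 = 1 + 2 = 3)
p(20, 16) - z = -1/14*16 - 1*3 = -8/7 - 3 = -29/7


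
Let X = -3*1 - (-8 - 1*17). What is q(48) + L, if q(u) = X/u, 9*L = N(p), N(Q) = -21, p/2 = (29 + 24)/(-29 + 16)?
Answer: -15/8 ≈ -1.8750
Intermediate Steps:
p = -106/13 (p = 2*((29 + 24)/(-29 + 16)) = 2*(53/(-13)) = 2*(53*(-1/13)) = 2*(-53/13) = -106/13 ≈ -8.1538)
X = 22 (X = -3 - (-8 - 17) = -3 - 1*(-25) = -3 + 25 = 22)
L = -7/3 (L = (⅑)*(-21) = -7/3 ≈ -2.3333)
q(u) = 22/u
q(48) + L = 22/48 - 7/3 = 22*(1/48) - 7/3 = 11/24 - 7/3 = -15/8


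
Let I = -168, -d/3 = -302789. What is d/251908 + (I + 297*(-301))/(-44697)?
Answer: 21054473273/3753177292 ≈ 5.6098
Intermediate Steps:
d = 908367 (d = -3*(-302789) = 908367)
d/251908 + (I + 297*(-301))/(-44697) = 908367/251908 + (-168 + 297*(-301))/(-44697) = 908367*(1/251908) + (-168 - 89397)*(-1/44697) = 908367/251908 - 89565*(-1/44697) = 908367/251908 + 29855/14899 = 21054473273/3753177292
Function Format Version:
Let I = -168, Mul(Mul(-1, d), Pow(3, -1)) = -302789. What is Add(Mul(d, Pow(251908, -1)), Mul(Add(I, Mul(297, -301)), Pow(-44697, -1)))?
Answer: Rational(21054473273, 3753177292) ≈ 5.6098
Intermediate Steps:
d = 908367 (d = Mul(-3, -302789) = 908367)
Add(Mul(d, Pow(251908, -1)), Mul(Add(I, Mul(297, -301)), Pow(-44697, -1))) = Add(Mul(908367, Pow(251908, -1)), Mul(Add(-168, Mul(297, -301)), Pow(-44697, -1))) = Add(Mul(908367, Rational(1, 251908)), Mul(Add(-168, -89397), Rational(-1, 44697))) = Add(Rational(908367, 251908), Mul(-89565, Rational(-1, 44697))) = Add(Rational(908367, 251908), Rational(29855, 14899)) = Rational(21054473273, 3753177292)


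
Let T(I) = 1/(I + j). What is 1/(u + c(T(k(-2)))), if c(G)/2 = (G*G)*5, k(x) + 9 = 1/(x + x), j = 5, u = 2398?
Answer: 289/693182 ≈ 0.00041692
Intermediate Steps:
k(x) = -9 + 1/(2*x) (k(x) = -9 + 1/(x + x) = -9 + 1/(2*x))
T(I) = 1/(5 + I) (T(I) = 1/(I + 5) = 1/(5 + I))
c(G) = 10*G**2 (c(G) = 2*((G*G)*5) = 2*(G**2*5) = 2*(5*G**2) = 10*G**2)
1/(u + c(T(k(-2)))) = 1/(2398 + 10*(1/(5 + (-9 + (1/2)/(-2))))**2) = 1/(2398 + 10*(1/(5 + (-9 + (1/2)*(-1/2))))**2) = 1/(2398 + 10*(1/(5 + (-9 - 1/4)))**2) = 1/(2398 + 10*(1/(5 - 37/4))**2) = 1/(2398 + 10*(1/(-17/4))**2) = 1/(2398 + 10*(-4/17)**2) = 1/(2398 + 10*(16/289)) = 1/(2398 + 160/289) = 1/(693182/289) = 289/693182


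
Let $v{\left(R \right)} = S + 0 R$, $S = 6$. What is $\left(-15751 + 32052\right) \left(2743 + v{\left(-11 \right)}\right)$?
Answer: $44811449$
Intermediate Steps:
$v{\left(R \right)} = 6$ ($v{\left(R \right)} = 6 + 0 R = 6 + 0 = 6$)
$\left(-15751 + 32052\right) \left(2743 + v{\left(-11 \right)}\right) = \left(-15751 + 32052\right) \left(2743 + 6\right) = 16301 \cdot 2749 = 44811449$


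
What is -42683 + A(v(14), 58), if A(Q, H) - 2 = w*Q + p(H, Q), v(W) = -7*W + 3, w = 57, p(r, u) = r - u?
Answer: -47943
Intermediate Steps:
v(W) = 3 - 7*W
A(Q, H) = 2 + H + 56*Q (A(Q, H) = 2 + (57*Q + (H - Q)) = 2 + (H + 56*Q) = 2 + H + 56*Q)
-42683 + A(v(14), 58) = -42683 + (2 + 58 + 56*(3 - 7*14)) = -42683 + (2 + 58 + 56*(3 - 98)) = -42683 + (2 + 58 + 56*(-95)) = -42683 + (2 + 58 - 5320) = -42683 - 5260 = -47943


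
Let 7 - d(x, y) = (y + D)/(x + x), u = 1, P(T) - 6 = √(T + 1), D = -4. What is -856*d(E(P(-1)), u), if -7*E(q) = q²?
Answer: -17227/3 ≈ -5742.3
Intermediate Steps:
P(T) = 6 + √(1 + T) (P(T) = 6 + √(T + 1) = 6 + √(1 + T))
E(q) = -q²/7
d(x, y) = 7 - (-4 + y)/(2*x) (d(x, y) = 7 - (y - 4)/(x + x) = 7 - (-4 + y)/(2*x))
-856*d(E(P(-1)), u) = -428*(4 - 1*1 + 14*(-(6 + √(1 - 1))²/7))/((-(6 + √(1 - 1))²/7)) = -428*(4 - 1 + 14*(-(6 + √0)²/7))/((-(6 + √0)²/7)) = -428*(4 - 1 + 14*(-(6 + 0)²/7))/((-(6 + 0)²/7)) = -428*(4 - 1 + 14*(-⅐*6²))/((-⅐*6²)) = -428*(4 - 1 + 14*(-⅐*36))/((-⅐*36)) = -428*(4 - 1 + 14*(-36/7))/(-36/7) = -428*(-7)*(4 - 1 - 72)/36 = -428*(-7)*(-69)/36 = -856*161/24 = -17227/3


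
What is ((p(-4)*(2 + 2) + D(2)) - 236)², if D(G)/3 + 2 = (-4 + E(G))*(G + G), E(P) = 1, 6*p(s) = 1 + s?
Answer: 78400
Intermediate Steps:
p(s) = ⅙ + s/6 (p(s) = (1 + s)/6 = ⅙ + s/6)
D(G) = -6 - 18*G (D(G) = -6 + 3*((-4 + 1)*(G + G)) = -6 + 3*(-6*G) = -6 - 18*G)
((p(-4)*(2 + 2) + D(2)) - 236)² = (((⅙ + (⅙)*(-4))*(2 + 2) + (-6 - 18*2)) - 236)² = (((⅙ - ⅔)*4 + (-6 - 36)) - 236)² = ((-½*4 - 42) - 236)² = ((-2 - 42) - 236)² = (-44 - 236)² = (-280)² = 78400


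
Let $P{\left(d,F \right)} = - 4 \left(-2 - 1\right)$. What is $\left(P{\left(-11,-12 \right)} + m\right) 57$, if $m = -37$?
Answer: $-1425$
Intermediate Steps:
$P{\left(d,F \right)} = 12$ ($P{\left(d,F \right)} = \left(-4\right) \left(-3\right) = 12$)
$\left(P{\left(-11,-12 \right)} + m\right) 57 = \left(12 - 37\right) 57 = \left(-25\right) 57 = -1425$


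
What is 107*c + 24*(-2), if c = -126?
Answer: -13530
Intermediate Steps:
107*c + 24*(-2) = 107*(-126) + 24*(-2) = -13482 - 48 = -13530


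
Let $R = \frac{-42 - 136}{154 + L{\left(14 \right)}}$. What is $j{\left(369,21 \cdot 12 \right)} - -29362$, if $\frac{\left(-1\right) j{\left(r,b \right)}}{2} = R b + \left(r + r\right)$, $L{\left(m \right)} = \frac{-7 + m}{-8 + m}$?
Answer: $\frac{3785734}{133} \approx 28464.0$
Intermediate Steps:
$L{\left(m \right)} = \frac{-7 + m}{-8 + m}$
$R = - \frac{1068}{931}$ ($R = \frac{-42 - 136}{154 + \frac{-7 + 14}{-8 + 14}} = - \frac{178}{154 + \frac{1}{6} \cdot 7} = - \frac{178}{154 + \frac{7}{6}} = - \frac{178}{\frac{931}{6}} = \left(-178\right) \frac{6}{931} = - \frac{1068}{931} \approx -1.1472$)
$j{\left(r,b \right)} = - 4 r + \frac{2136 b}{931}$ ($j{\left(r,b \right)} = - 2 \left(- \frac{1068 b}{931} + \left(r + r\right)\right) = - 2 \left(- \frac{1068 b}{931} + 2 r\right) = - 2 \left(2 r - \frac{1068 b}{931}\right) = - 4 r + \frac{2136 b}{931}$)
$j{\left(369,21 \cdot 12 \right)} - -29362 = \left(\left(-4\right) 369 + \frac{2136 \cdot 21 \cdot 12}{931}\right) - -29362 = \left(-1476 + \frac{2136}{931} \cdot 252\right) + 29362 = \left(-1476 + \frac{76896}{133}\right) + 29362 = - \frac{119412}{133} + 29362 = \frac{3785734}{133}$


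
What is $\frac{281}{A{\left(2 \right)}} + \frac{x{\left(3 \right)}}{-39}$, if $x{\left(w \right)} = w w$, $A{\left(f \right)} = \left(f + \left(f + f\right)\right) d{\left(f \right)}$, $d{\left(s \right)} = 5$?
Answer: $\frac{3563}{390} \approx 9.1359$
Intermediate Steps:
$A{\left(f \right)} = 15 f$ ($A{\left(f \right)} = \left(f + \left(f + f\right)\right) 5 = \left(f + 2 f\right) 5 = 3 f 5 = 15 f$)
$x{\left(w \right)} = w^{2}$
$\frac{281}{A{\left(2 \right)}} + \frac{x{\left(3 \right)}}{-39} = \frac{281}{15 \cdot 2} + \frac{3^{2}}{-39} = \frac{281}{30} + 9 \left(- \frac{1}{39}\right) = 281 \cdot \frac{1}{30} - \frac{3}{13} = \frac{281}{30} - \frac{3}{13} = \frac{3563}{390}$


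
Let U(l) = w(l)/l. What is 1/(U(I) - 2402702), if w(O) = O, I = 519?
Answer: -1/2402701 ≈ -4.1620e-7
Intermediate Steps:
U(l) = 1 (U(l) = l/l = 1)
1/(U(I) - 2402702) = 1/(1 - 2402702) = 1/(-2402701) = -1/2402701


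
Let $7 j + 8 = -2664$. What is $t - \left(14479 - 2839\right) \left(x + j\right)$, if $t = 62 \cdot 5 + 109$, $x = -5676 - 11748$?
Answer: $\frac{1450812533}{7} \approx 2.0726 \cdot 10^{8}$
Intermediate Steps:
$j = - \frac{2672}{7}$ ($j = - \frac{8}{7} + \frac{1}{7} \left(-2664\right) = - \frac{8}{7} - \frac{2664}{7} = - \frac{2672}{7} \approx -381.71$)
$x = -17424$
$t = 419$ ($t = 310 + 109 = 419$)
$t - \left(14479 - 2839\right) \left(x + j\right) = 419 - \left(14479 - 2839\right) \left(-17424 - \frac{2672}{7}\right) = 419 - 11640 \left(- \frac{124640}{7}\right) = 419 - - \frac{1450809600}{7} = 419 + \frac{1450809600}{7} = \frac{1450812533}{7}$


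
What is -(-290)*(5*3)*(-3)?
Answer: -13050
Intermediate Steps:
-(-290)*(5*3)*(-3) = -(-290)*15*(-3) = -(-290)*(-45) = -1*13050 = -13050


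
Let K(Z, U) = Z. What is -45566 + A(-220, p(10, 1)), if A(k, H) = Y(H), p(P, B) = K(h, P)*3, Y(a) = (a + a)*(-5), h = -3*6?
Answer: -45026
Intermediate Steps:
h = -18
Y(a) = -10*a (Y(a) = (2*a)*(-5) = -10*a)
p(P, B) = -54 (p(P, B) = -18*3 = -54)
A(k, H) = -10*H
-45566 + A(-220, p(10, 1)) = -45566 - 10*(-54) = -45566 + 540 = -45026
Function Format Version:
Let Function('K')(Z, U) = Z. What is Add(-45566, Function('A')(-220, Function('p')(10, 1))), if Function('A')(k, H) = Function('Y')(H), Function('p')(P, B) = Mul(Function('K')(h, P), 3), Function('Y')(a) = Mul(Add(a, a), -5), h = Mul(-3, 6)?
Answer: -45026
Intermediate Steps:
h = -18
Function('Y')(a) = Mul(-10, a) (Function('Y')(a) = Mul(Mul(2, a), -5) = Mul(-10, a))
Function('p')(P, B) = -54 (Function('p')(P, B) = Mul(-18, 3) = -54)
Function('A')(k, H) = Mul(-10, H)
Add(-45566, Function('A')(-220, Function('p')(10, 1))) = Add(-45566, Mul(-10, -54)) = Add(-45566, 540) = -45026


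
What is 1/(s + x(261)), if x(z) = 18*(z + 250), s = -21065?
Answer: -1/11867 ≈ -8.4267e-5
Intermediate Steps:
x(z) = 4500 + 18*z (x(z) = 18*(250 + z) = 4500 + 18*z)
1/(s + x(261)) = 1/(-21065 + (4500 + 18*261)) = 1/(-21065 + (4500 + 4698)) = 1/(-21065 + 9198) = 1/(-11867) = -1/11867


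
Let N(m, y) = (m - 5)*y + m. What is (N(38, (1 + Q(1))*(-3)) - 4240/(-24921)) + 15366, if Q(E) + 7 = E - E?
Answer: 398690398/24921 ≈ 15998.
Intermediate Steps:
Q(E) = -7 (Q(E) = -7 + (E - E) = -7 + 0 = -7)
N(m, y) = m + y*(-5 + m) (N(m, y) = (-5 + m)*y + m = y*(-5 + m) + m = m + y*(-5 + m))
(N(38, (1 + Q(1))*(-3)) - 4240/(-24921)) + 15366 = ((38 - 5*(1 - 7)*(-3) + 38*((1 - 7)*(-3))) - 4240/(-24921)) + 15366 = ((38 - (-30)*(-3) + 38*(-6*(-3))) - 4240*(-1/24921)) + 15366 = ((38 - 5*18 + 38*18) + 4240/24921) + 15366 = ((38 - 90 + 684) + 4240/24921) + 15366 = (632 + 4240/24921) + 15366 = 15754312/24921 + 15366 = 398690398/24921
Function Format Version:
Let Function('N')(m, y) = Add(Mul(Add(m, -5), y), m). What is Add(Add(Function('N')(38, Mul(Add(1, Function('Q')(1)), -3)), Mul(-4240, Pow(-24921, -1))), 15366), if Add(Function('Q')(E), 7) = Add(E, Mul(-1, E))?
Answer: Rational(398690398, 24921) ≈ 15998.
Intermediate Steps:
Function('Q')(E) = -7 (Function('Q')(E) = Add(-7, Add(E, Mul(-1, E))) = Add(-7, 0) = -7)
Function('N')(m, y) = Add(m, Mul(y, Add(-5, m))) (Function('N')(m, y) = Add(Mul(Add(-5, m), y), m) = Add(Mul(y, Add(-5, m)), m) = Add(m, Mul(y, Add(-5, m))))
Add(Add(Function('N')(38, Mul(Add(1, Function('Q')(1)), -3)), Mul(-4240, Pow(-24921, -1))), 15366) = Add(Add(Add(38, Mul(-5, Mul(Add(1, -7), -3)), Mul(38, Mul(Add(1, -7), -3))), Mul(-4240, Pow(-24921, -1))), 15366) = Add(Add(Add(38, Mul(-5, Mul(-6, -3)), Mul(38, Mul(-6, -3))), Mul(-4240, Rational(-1, 24921))), 15366) = Add(Add(Add(38, Mul(-5, 18), Mul(38, 18)), Rational(4240, 24921)), 15366) = Add(Add(Add(38, -90, 684), Rational(4240, 24921)), 15366) = Add(Add(632, Rational(4240, 24921)), 15366) = Add(Rational(15754312, 24921), 15366) = Rational(398690398, 24921)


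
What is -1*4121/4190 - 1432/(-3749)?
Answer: -9449549/15708310 ≈ -0.60156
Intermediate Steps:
-1*4121/4190 - 1432/(-3749) = -4121*1/4190 - 1432*(-1/3749) = -4121/4190 + 1432/3749 = -9449549/15708310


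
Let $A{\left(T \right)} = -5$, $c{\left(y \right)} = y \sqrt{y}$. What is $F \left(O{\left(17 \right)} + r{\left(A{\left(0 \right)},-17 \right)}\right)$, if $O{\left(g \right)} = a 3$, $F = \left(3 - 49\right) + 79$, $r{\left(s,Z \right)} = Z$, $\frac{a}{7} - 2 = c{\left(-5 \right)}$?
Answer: $825 - 3465 i \sqrt{5} \approx 825.0 - 7748.0 i$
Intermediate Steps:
$c{\left(y \right)} = y^{\frac{3}{2}}$
$a = 14 - 35 i \sqrt{5}$ ($a = 14 + 7 \left(-5\right)^{\frac{3}{2}} = 14 + 7 \left(- 5 i \sqrt{5}\right) = 14 - 35 i \sqrt{5} \approx 14.0 - 78.262 i$)
$F = 33$ ($F = -46 + 79 = 33$)
$O{\left(g \right)} = 42 - 105 i \sqrt{5}$ ($O{\left(g \right)} = \left(14 - 35 i \sqrt{5}\right) 3 = 42 - 105 i \sqrt{5}$)
$F \left(O{\left(17 \right)} + r{\left(A{\left(0 \right)},-17 \right)}\right) = 33 \left(\left(42 - 105 i \sqrt{5}\right) - 17\right) = 33 \left(25 - 105 i \sqrt{5}\right) = 825 - 3465 i \sqrt{5}$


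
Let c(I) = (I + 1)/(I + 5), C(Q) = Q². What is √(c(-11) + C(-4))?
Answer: √159/3 ≈ 4.2032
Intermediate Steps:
c(I) = (1 + I)/(5 + I)
√(c(-11) + C(-4)) = √((1 - 11)/(5 - 11) + (-4)²) = √(-10/(-6) + 16) = √(-⅙*(-10) + 16) = √(5/3 + 16) = √(53/3) = √159/3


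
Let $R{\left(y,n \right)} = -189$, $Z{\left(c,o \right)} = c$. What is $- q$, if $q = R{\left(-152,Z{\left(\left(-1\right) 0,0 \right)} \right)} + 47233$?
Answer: $-47044$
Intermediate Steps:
$q = 47044$ ($q = -189 + 47233 = 47044$)
$- q = \left(-1\right) 47044 = -47044$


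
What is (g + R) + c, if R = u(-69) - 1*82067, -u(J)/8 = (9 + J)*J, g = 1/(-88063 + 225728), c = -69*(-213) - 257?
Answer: -13869335754/137665 ≈ -1.0075e+5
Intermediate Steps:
c = 14440 (c = 14697 - 257 = 14440)
g = 1/137665 ≈ 7.2640e-6
u(J) = -8*J*(9 + J) (u(J) = -8*(9 + J)*J = -8*J*(9 + J))
R = -115187 (R = -8*(-69)*(9 - 69) - 1*82067 = -8*(-69)*(-60) - 82067 = -33120 - 82067 = -115187)
(g + R) + c = (1/137665 - 115187) + 14440 = -15857218354/137665 + 14440 = -13869335754/137665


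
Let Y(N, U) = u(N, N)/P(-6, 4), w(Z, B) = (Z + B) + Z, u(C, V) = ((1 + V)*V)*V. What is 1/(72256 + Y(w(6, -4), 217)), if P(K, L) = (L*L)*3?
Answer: 1/72268 ≈ 1.3837e-5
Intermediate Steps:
P(K, L) = 3*L² (P(K, L) = L²*3 = 3*L²)
u(C, V) = V²*(1 + V) (u(C, V) = (V*(1 + V))*V = V²*(1 + V))
w(Z, B) = B + 2*Z (w(Z, B) = (B + Z) + Z = B + 2*Z)
Y(N, U) = N²*(1 + N)/48 (Y(N, U) = (N²*(1 + N))/((3*4²)) = (N²*(1 + N))/((3*16)) = (N²*(1 + N))/48 = (N²*(1 + N))*(1/48) = N²*(1 + N)/48)
1/(72256 + Y(w(6, -4), 217)) = 1/(72256 + (-4 + 2*6)²*(1 + (-4 + 2*6))/48) = 1/(72256 + (-4 + 12)²*(1 + (-4 + 12))/48) = 1/(72256 + (1/48)*8²*(1 + 8)) = 1/(72256 + (1/48)*64*9) = 1/(72256 + 12) = 1/72268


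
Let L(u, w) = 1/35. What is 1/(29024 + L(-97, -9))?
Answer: 35/1015841 ≈ 3.4454e-5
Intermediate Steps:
L(u, w) = 1/35
1/(29024 + L(-97, -9)) = 1/(29024 + 1/35) = 1/(1015841/35) = 35/1015841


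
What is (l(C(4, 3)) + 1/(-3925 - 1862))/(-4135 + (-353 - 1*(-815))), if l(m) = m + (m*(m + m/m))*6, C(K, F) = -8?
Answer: -1898135/21255651 ≈ -0.089300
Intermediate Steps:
l(m) = m + 6*m*(1 + m) (l(m) = m + (m*(m + 1))*6 = m + (m*(1 + m))*6 = m + 6*m*(1 + m))
(l(C(4, 3)) + 1/(-3925 - 1862))/(-4135 + (-353 - 1*(-815))) = (-8*(7 + 6*(-8)) + 1/(-3925 - 1862))/(-4135 + (-353 - 1*(-815))) = (-8*(7 - 48) + 1/(-5787))/(-4135 + (-353 + 815)) = (-8*(-41) - 1/5787)/(-4135 + 462) = (328 - 1/5787)/(-3673) = (1898135/5787)*(-1/3673) = -1898135/21255651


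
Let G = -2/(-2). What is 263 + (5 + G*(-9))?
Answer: 259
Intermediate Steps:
G = 1 (G = -2*(-½) = 1)
263 + (5 + G*(-9)) = 263 + (5 + 1*(-9)) = 263 + (5 - 9) = 263 - 4 = 259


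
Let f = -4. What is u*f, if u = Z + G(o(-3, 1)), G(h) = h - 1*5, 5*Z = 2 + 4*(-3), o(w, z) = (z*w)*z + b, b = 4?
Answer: 24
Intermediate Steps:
o(w, z) = 4 + w*z**2 (o(w, z) = (z*w)*z + 4 = (w*z)*z + 4 = w*z**2 + 4 = 4 + w*z**2)
Z = -2 (Z = (2 + 4*(-3))/5 = (2 - 12)/5 = (1/5)*(-10) = -2)
G(h) = -5 + h (G(h) = h - 5 = -5 + h)
u = -6 (u = -2 + (-5 + (4 - 3*1**2)) = -2 + (-5 + (4 - 3*1)) = -2 + (-5 + (4 - 3)) = -2 + (-5 + 1) = -2 - 4 = -6)
u*f = -6*(-4) = 24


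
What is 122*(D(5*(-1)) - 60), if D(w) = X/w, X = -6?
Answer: -35868/5 ≈ -7173.6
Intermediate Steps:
D(w) = -6/w
122*(D(5*(-1)) - 60) = 122*(-6/(5*(-1)) - 60) = 122*(-6/(-5) - 60) = 122*(-6*(-⅕) - 60) = 122*(6/5 - 60) = 122*(-294/5) = -35868/5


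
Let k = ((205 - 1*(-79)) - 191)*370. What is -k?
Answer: -34410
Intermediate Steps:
k = 34410 (k = ((205 + 79) - 191)*370 = (284 - 191)*370 = 93*370 = 34410)
-k = -1*34410 = -34410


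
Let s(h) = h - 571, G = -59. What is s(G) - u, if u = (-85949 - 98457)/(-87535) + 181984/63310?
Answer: -70379288976/110836817 ≈ -634.98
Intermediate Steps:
s(h) = -571 + h
u = 552094266/110836817 (u = -184406*(-1/87535) + 181984*(1/63310) = 184406/87535 + 90992/31655 = 552094266/110836817 ≈ 4.9811)
s(G) - u = (-571 - 59) - 1*552094266/110836817 = -630 - 552094266/110836817 = -70379288976/110836817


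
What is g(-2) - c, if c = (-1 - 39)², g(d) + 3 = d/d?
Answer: -1602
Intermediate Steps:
g(d) = -2 (g(d) = -3 + d/d = -3 + 1 = -2)
c = 1600 (c = (-40)² = 1600)
g(-2) - c = -2 - 1*1600 = -2 - 1600 = -1602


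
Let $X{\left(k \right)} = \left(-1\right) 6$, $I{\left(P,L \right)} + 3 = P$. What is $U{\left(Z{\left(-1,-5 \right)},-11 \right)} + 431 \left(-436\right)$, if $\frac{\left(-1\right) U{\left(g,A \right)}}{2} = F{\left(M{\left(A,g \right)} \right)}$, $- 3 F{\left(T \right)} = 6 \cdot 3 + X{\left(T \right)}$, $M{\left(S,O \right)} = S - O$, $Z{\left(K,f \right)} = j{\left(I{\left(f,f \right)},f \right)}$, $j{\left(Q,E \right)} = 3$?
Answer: $-187908$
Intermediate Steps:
$I{\left(P,L \right)} = -3 + P$
$X{\left(k \right)} = -6$
$Z{\left(K,f \right)} = 3$
$F{\left(T \right)} = -4$ ($F{\left(T \right)} = - \frac{6 \cdot 3 - 6}{3} = - \frac{18 - 6}{3} = \left(- \frac{1}{3}\right) 12 = -4$)
$U{\left(g,A \right)} = 8$ ($U{\left(g,A \right)} = \left(-2\right) \left(-4\right) = 8$)
$U{\left(Z{\left(-1,-5 \right)},-11 \right)} + 431 \left(-436\right) = 8 + 431 \left(-436\right) = 8 - 187916 = -187908$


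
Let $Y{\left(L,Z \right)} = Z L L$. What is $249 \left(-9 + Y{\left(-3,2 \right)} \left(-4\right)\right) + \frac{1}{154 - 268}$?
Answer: $- \frac{2299267}{114} \approx -20169.0$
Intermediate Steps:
$Y{\left(L,Z \right)} = Z L^{2}$ ($Y{\left(L,Z \right)} = L Z L = Z L^{2}$)
$249 \left(-9 + Y{\left(-3,2 \right)} \left(-4\right)\right) + \frac{1}{154 - 268} = 249 \left(-9 + 2 \left(-3\right)^{2} \left(-4\right)\right) + \frac{1}{154 - 268} = 249 \left(-9 + 2 \cdot 9 \left(-4\right)\right) + \frac{1}{-114} = 249 \left(-9 + 18 \left(-4\right)\right) - \frac{1}{114} = 249 \left(-9 - 72\right) - \frac{1}{114} = 249 \left(-81\right) - \frac{1}{114} = -20169 - \frac{1}{114} = - \frac{2299267}{114}$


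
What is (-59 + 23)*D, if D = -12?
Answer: 432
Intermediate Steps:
(-59 + 23)*D = (-59 + 23)*(-12) = -36*(-12) = 432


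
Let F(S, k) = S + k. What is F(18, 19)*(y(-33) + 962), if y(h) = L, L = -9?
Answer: 35261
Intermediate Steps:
y(h) = -9
F(18, 19)*(y(-33) + 962) = (18 + 19)*(-9 + 962) = 37*953 = 35261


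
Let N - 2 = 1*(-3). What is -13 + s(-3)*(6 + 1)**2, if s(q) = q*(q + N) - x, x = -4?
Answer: 771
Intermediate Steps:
N = -1 (N = 2 + 1*(-3) = 2 - 3 = -1)
s(q) = 4 + q*(-1 + q) (s(q) = q*(q - 1) - 1*(-4) = q*(-1 + q) + 4 = 4 + q*(-1 + q))
-13 + s(-3)*(6 + 1)**2 = -13 + (4 + (-3)**2 - 1*(-3))*(6 + 1)**2 = -13 + (4 + 9 + 3)*7**2 = -13 + 16*49 = -13 + 784 = 771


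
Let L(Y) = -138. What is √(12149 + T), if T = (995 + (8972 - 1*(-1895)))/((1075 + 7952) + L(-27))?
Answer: √106672269683/2963 ≈ 110.23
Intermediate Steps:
T = 3954/2963 (T = (995 + (8972 - 1*(-1895)))/((1075 + 7952) - 138) = (995 + (8972 + 1895))/(9027 - 138) = (995 + 10867)/8889 = 11862*(1/8889) = 3954/2963 ≈ 1.3345)
√(12149 + T) = √(12149 + 3954/2963) = √(36001441/2963) = √106672269683/2963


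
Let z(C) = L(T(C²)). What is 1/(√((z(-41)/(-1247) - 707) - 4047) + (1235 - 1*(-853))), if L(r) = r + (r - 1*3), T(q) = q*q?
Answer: 867912/1816060175 - I*√14439956979/5448180525 ≈ 0.00047791 - 2.2056e-5*I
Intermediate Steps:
T(q) = q²
L(r) = -3 + 2*r (L(r) = r + (r - 3) = r + (-3 + r) = -3 + 2*r)
z(C) = -3 + 2*C⁴ (z(C) = -3 + 2*(C²)² = -3 + 2*C⁴)
1/(√((z(-41)/(-1247) - 707) - 4047) + (1235 - 1*(-853))) = 1/(√(((-3 + 2*(-41)⁴)/(-1247) - 707) - 4047) + (1235 - 1*(-853))) = 1/(√(((-3 + 2*2825761)*(-1/1247) - 707) - 4047) + (1235 + 853)) = 1/(√(((-3 + 5651522)*(-1/1247) - 707) - 4047) + 2088) = 1/(√((5651519*(-1/1247) - 707) - 4047) + 2088) = 1/(√((-5651519/1247 - 707) - 4047) + 2088) = 1/(√(-6533148/1247 - 4047) + 2088) = 1/(√(-11579757/1247) + 2088) = 1/(I*√14439956979/1247 + 2088) = 1/(2088 + I*√14439956979/1247)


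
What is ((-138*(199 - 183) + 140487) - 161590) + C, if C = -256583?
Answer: -279894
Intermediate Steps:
((-138*(199 - 183) + 140487) - 161590) + C = ((-138*(199 - 183) + 140487) - 161590) - 256583 = ((-138*16 + 140487) - 161590) - 256583 = ((-2208 + 140487) - 161590) - 256583 = (138279 - 161590) - 256583 = -23311 - 256583 = -279894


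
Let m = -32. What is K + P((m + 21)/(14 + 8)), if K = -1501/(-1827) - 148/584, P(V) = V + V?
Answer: -115195/266742 ≈ -0.43186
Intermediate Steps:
P(V) = 2*V
K = 151547/266742 (K = -1501*(-1/1827) - 148*1/584 = 1501/1827 - 37/146 = 151547/266742 ≈ 0.56814)
K + P((m + 21)/(14 + 8)) = 151547/266742 + 2*((-32 + 21)/(14 + 8)) = 151547/266742 + 2*(-11/22) = 151547/266742 + 2*(-11*1/22) = 151547/266742 + 2*(-½) = 151547/266742 - 1 = -115195/266742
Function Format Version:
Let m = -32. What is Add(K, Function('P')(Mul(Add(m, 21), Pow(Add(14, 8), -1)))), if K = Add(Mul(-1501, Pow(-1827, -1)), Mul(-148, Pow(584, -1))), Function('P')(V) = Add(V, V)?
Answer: Rational(-115195, 266742) ≈ -0.43186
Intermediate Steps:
Function('P')(V) = Mul(2, V)
K = Rational(151547, 266742) (K = Add(Mul(-1501, Rational(-1, 1827)), Mul(-148, Rational(1, 584))) = Add(Rational(1501, 1827), Rational(-37, 146)) = Rational(151547, 266742) ≈ 0.56814)
Add(K, Function('P')(Mul(Add(m, 21), Pow(Add(14, 8), -1)))) = Add(Rational(151547, 266742), Mul(2, Mul(Add(-32, 21), Pow(Add(14, 8), -1)))) = Add(Rational(151547, 266742), Mul(2, Mul(-11, Pow(22, -1)))) = Add(Rational(151547, 266742), Mul(2, Mul(-11, Rational(1, 22)))) = Add(Rational(151547, 266742), Mul(2, Rational(-1, 2))) = Add(Rational(151547, 266742), -1) = Rational(-115195, 266742)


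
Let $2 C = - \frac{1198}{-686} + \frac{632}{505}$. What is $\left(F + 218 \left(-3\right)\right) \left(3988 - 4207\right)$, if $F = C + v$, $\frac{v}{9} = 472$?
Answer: $- \frac{272783923329}{346430} \approx -7.8741 \cdot 10^{5}$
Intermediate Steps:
$v = 4248$ ($v = 9 \cdot 472 = 4248$)
$C = \frac{519271}{346430}$ ($C = \frac{- \frac{1198}{-686} + \frac{632}{505}}{2} = \frac{\left(-1198\right) \left(- \frac{1}{686}\right) + 632 \cdot \frac{1}{505}}{2} = \frac{\frac{599}{343} + \frac{632}{505}}{2} = \frac{1}{2} \cdot \frac{519271}{173215} = \frac{519271}{346430} \approx 1.4989$)
$F = \frac{1472153911}{346430}$ ($F = \frac{519271}{346430} + 4248 = \frac{1472153911}{346430} \approx 4249.5$)
$\left(F + 218 \left(-3\right)\right) \left(3988 - 4207\right) = \left(\frac{1472153911}{346430} + 218 \left(-3\right)\right) \left(3988 - 4207\right) = \left(\frac{1472153911}{346430} - 654\right) \left(-219\right) = \frac{1245588691}{346430} \left(-219\right) = - \frac{272783923329}{346430}$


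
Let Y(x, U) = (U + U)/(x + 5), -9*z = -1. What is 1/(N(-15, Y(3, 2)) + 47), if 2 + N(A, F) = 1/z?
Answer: 1/54 ≈ 0.018519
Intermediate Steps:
z = ⅑ (z = -⅑*(-1) = ⅑ ≈ 0.11111)
Y(x, U) = 2*U/(5 + x) (Y(x, U) = (2*U)/(5 + x) = 2*U/(5 + x))
N(A, F) = 7 (N(A, F) = -2 + 1/(⅑) = -2 + 9 = 7)
1/(N(-15, Y(3, 2)) + 47) = 1/(7 + 47) = 1/54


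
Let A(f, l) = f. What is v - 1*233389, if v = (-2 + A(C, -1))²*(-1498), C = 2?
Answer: -233389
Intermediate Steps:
v = 0 (v = (-2 + 2)²*(-1498) = 0²*(-1498) = 0*(-1498) = 0)
v - 1*233389 = 0 - 1*233389 = 0 - 233389 = -233389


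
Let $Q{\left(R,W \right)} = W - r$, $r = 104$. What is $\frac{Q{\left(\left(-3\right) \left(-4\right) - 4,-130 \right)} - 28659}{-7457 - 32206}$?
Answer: $\frac{9631}{13221} \approx 0.72846$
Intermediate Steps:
$Q{\left(R,W \right)} = -104 + W$ ($Q{\left(R,W \right)} = W - 104 = -104 + W$)
$\frac{Q{\left(\left(-3\right) \left(-4\right) - 4,-130 \right)} - 28659}{-7457 - 32206} = \frac{\left(-104 - 130\right) - 28659}{-7457 - 32206} = \frac{-234 - 28659}{-39663} = \left(-28893\right) \left(- \frac{1}{39663}\right) = \frac{9631}{13221}$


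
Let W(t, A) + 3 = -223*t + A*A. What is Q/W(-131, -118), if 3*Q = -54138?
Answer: -1289/3081 ≈ -0.41837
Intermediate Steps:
Q = -18046 (Q = (⅓)*(-54138) = -18046)
W(t, A) = -3 + A² - 223*t (W(t, A) = -3 + (-223*t + A*A) = -3 + (-223*t + A²) = -3 + (A² - 223*t) = -3 + A² - 223*t)
Q/W(-131, -118) = -18046/(-3 + (-118)² - 223*(-131)) = -18046/(-3 + 13924 + 29213) = -18046/43134 = -18046*1/43134 = -1289/3081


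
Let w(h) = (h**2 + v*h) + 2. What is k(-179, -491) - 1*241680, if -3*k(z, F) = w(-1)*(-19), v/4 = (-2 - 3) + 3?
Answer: -724831/3 ≈ -2.4161e+5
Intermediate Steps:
v = -8 (v = 4*((-2 - 3) + 3) = 4*(-5 + 3) = 4*(-2) = -8)
w(h) = 2 + h**2 - 8*h (w(h) = (h**2 - 8*h) + 2 = 2 + h**2 - 8*h)
k(z, F) = 209/3 (k(z, F) = -(2 + (-1)**2 - 8*(-1))*(-19)/3 = -(2 + 1 + 8)*(-19)/3 = -11*(-19)/3 = -1/3*(-209) = 209/3)
k(-179, -491) - 1*241680 = 209/3 - 1*241680 = 209/3 - 241680 = -724831/3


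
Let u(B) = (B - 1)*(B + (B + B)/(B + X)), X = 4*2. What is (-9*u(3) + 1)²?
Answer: 477481/121 ≈ 3946.1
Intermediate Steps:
X = 8
u(B) = (-1 + B)*(B + 2*B/(8 + B)) (u(B) = (B - 1)*(B + (B + B)/(B + 8)) = (-1 + B)*(B + (2*B)/(8 + B)) = (-1 + B)*(B + 2*B/(8 + B)))
(-9*u(3) + 1)² = (-27*(-10 + 3² + 9*3)/(8 + 3) + 1)² = (-27*(-10 + 9 + 27)/11 + 1)² = (-27*26/11 + 1)² = (-9*78/11 + 1)² = (-702/11 + 1)² = (-691/11)² = 477481/121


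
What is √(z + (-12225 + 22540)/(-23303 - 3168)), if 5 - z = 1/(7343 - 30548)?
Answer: √1739561358584181405/614259555 ≈ 2.1472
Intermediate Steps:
z = 116026/23205 (z = 5 - 1/(7343 - 30548) = 5 - 1/(-23205) = 5 - 1*(-1/23205) = 5 + 1/23205 = 116026/23205 ≈ 5.0000)
√(z + (-12225 + 22540)/(-23303 - 3168)) = √(116026/23205 + (-12225 + 22540)/(-23303 - 3168)) = √(116026/23205 + 10315/(-26471)) = √(116026/23205 + 10315*(-1/26471)) = √(116026/23205 - 10315/26471) = √(2831964671/614259555) = √1739561358584181405/614259555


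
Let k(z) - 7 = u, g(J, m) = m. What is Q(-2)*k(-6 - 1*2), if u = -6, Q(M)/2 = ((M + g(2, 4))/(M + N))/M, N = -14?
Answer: ⅛ ≈ 0.12500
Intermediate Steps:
Q(M) = 2*(4 + M)/(M*(-14 + M)) (Q(M) = 2*(((M + 4)/(M - 14))/M) = 2*(((4 + M)/(-14 + M))/M) = 2*((4 + M)/(M*(-14 + M))) = 2*(4 + M)/(M*(-14 + M)))
k(z) = 1 (k(z) = 7 - 6 = 1)
Q(-2)*k(-6 - 1*2) = (2*(4 - 2)/(-2*(-14 - 2)))*1 = (2*(-½)*2/(-16))*1 = (2*(-½)*(-1/16)*2)*1 = (⅛)*1 = ⅛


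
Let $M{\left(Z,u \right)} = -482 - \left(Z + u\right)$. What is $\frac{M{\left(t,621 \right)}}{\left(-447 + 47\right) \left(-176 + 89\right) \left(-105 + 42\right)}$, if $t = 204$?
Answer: $\frac{1307}{2192400} \approx 0.00059615$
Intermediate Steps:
$M{\left(Z,u \right)} = -482 - Z - u$ ($M{\left(Z,u \right)} = -482 - \left(Z + u\right) = -482 - Z - u$)
$\frac{M{\left(t,621 \right)}}{\left(-447 + 47\right) \left(-176 + 89\right) \left(-105 + 42\right)} = \frac{-482 - 204 - 621}{\left(-447 + 47\right) \left(-176 + 89\right) \left(-105 + 42\right)} = \frac{-482 - 204 - 621}{\left(-400\right) \left(\left(-87\right) \left(-63\right)\right)} = - \frac{1307}{\left(-400\right) 5481} = - \frac{1307}{-2192400} = \left(-1307\right) \left(- \frac{1}{2192400}\right) = \frac{1307}{2192400}$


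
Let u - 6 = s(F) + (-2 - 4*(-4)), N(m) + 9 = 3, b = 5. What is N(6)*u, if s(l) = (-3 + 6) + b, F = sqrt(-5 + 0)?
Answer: -168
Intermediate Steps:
F = I*sqrt(5) (F = sqrt(-5) = I*sqrt(5) ≈ 2.2361*I)
N(m) = -6 (N(m) = -9 + 3 = -6)
s(l) = 8 (s(l) = (-3 + 6) + 5 = 3 + 5 = 8)
u = 28 (u = 6 + (8 + (-2 - 4*(-4))) = 6 + (8 + (-2 + 16)) = 6 + (8 + 14) = 6 + 22 = 28)
N(6)*u = -6*28 = -168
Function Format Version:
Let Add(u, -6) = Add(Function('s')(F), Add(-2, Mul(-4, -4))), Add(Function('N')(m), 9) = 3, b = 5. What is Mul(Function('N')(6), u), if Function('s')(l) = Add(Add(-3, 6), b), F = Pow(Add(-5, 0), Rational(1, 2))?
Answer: -168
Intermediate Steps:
F = Mul(I, Pow(5, Rational(1, 2))) (F = Pow(-5, Rational(1, 2)) = Mul(I, Pow(5, Rational(1, 2))) ≈ Mul(2.2361, I))
Function('N')(m) = -6 (Function('N')(m) = Add(-9, 3) = -6)
Function('s')(l) = 8 (Function('s')(l) = Add(Add(-3, 6), 5) = Add(3, 5) = 8)
u = 28 (u = Add(6, Add(8, Add(-2, Mul(-4, -4)))) = Add(6, Add(8, Add(-2, 16))) = Add(6, Add(8, 14)) = Add(6, 22) = 28)
Mul(Function('N')(6), u) = Mul(-6, 28) = -168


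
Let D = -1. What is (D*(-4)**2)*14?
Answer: -224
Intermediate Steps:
(D*(-4)**2)*14 = -1*(-4)**2*14 = -1*16*14 = -16*14 = -224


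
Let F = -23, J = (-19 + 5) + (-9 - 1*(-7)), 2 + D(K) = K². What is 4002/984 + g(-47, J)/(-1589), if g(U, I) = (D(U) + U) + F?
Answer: 709395/260596 ≈ 2.7222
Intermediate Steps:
D(K) = -2 + K²
J = -16 (J = -14 + (-9 + 7) = -14 - 2 = -16)
g(U, I) = -25 + U + U² (g(U, I) = ((-2 + U²) + U) - 23 = (-2 + U + U²) - 23 = -25 + U + U²)
4002/984 + g(-47, J)/(-1589) = 4002/984 + (-25 - 47 + (-47)²)/(-1589) = 4002*(1/984) + (-25 - 47 + 2209)*(-1/1589) = 667/164 + 2137*(-1/1589) = 667/164 - 2137/1589 = 709395/260596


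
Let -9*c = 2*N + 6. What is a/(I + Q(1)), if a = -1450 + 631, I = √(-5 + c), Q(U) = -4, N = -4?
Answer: 29484/187 + 2457*I*√43/187 ≈ 157.67 + 86.158*I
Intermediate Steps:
c = 2/9 (c = -(2*(-4) + 6)/9 = -(-8 + 6)/9 = -⅑*(-2) = 2/9 ≈ 0.22222)
I = I*√43/3 (I = √(-5 + 2/9) = √(-43/9) = I*√43/3 ≈ 2.1858*I)
a = -819
a/(I + Q(1)) = -819/(I*√43/3 - 4) = -819/(-4 + I*√43/3)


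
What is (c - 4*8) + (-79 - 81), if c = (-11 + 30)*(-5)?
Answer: -287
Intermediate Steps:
c = -95 (c = 19*(-5) = -95)
(c - 4*8) + (-79 - 81) = (-95 - 4*8) + (-79 - 81) = (-95 - 32) - 160 = -127 - 160 = -287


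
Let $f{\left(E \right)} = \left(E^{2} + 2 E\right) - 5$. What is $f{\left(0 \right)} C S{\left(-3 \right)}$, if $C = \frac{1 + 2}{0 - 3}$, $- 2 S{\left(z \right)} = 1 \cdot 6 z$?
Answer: $45$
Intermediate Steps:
$S{\left(z \right)} = - 3 z$ ($S{\left(z \right)} = - \frac{1 \cdot 6 z}{2} = - \frac{6 z}{2} = - 3 z$)
$f{\left(E \right)} = -5 + E^{2} + 2 E$
$C = -1$ ($C = \frac{3}{-3} = 3 \left(- \frac{1}{3}\right) = -1$)
$f{\left(0 \right)} C S{\left(-3 \right)} = \left(-5 + 0^{2} + 2 \cdot 0\right) \left(-1\right) \left(\left(-3\right) \left(-3\right)\right) = \left(-5 + 0 + 0\right) \left(-1\right) 9 = \left(-5\right) \left(-1\right) 9 = 5 \cdot 9 = 45$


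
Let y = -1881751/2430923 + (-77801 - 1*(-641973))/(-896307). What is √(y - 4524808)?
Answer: I*√21481087894545190334111692529361/2178853301361 ≈ 2127.2*I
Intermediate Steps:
y = -3058085284313/2178853301361 (y = -1881751*1/2430923 + (-77801 + 641973)*(-1/896307) = -1881751/2430923 + 564172*(-1/896307) = -1881751/2430923 - 564172/896307 = -3058085284313/2178853301361 ≈ -1.4035)
√(y - 4524808) = √(-3058085284313/2178853301361 - 4524808) = √(-9858895906909948001/2178853301361) = I*√21481087894545190334111692529361/2178853301361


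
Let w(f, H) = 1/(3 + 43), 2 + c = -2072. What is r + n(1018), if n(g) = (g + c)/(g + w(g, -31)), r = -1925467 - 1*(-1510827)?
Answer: -19417225136/46829 ≈ -4.1464e+5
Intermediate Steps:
c = -2074 (c = -2 - 2072 = -2074)
w(f, H) = 1/46
r = -414640 (r = -1925467 + 1510827 = -414640)
n(g) = (-2074 + g)/(1/46 + g) (n(g) = (g - 2074)/(g + 1/46) = (-2074 + g)/(1/46 + g))
r + n(1018) = -414640 + 46*(-2074 + 1018)/(1 + 46*1018) = -414640 + 46*(-1056)/(1 + 46828) = -414640 + 46*(-1056)/46829 = -414640 + 46*(1/46829)*(-1056) = -414640 - 48576/46829 = -19417225136/46829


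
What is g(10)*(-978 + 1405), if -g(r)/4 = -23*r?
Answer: 392840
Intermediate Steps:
g(r) = 92*r (g(r) = -(-92)*r = 92*r)
g(10)*(-978 + 1405) = (92*10)*(-978 + 1405) = 920*427 = 392840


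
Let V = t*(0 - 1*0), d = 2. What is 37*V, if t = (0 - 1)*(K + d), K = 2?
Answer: 0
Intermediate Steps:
t = -4 (t = (0 - 1)*(2 + 2) = -1*4 = -4)
V = 0 (V = -4*(0 - 1*0) = -4*(0 + 0) = -4*0 = 0)
37*V = 37*0 = 0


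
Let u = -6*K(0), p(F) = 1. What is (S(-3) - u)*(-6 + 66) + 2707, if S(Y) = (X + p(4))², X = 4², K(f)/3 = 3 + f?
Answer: 23287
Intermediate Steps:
K(f) = 9 + 3*f (K(f) = 3*(3 + f) = 9 + 3*f)
u = -54 (u = -6*(9 + 3*0) = -6*(9 + 0) = -6*9 = -54)
X = 16
S(Y) = 289 (S(Y) = (16 + 1)² = 17² = 289)
(S(-3) - u)*(-6 + 66) + 2707 = (289 - 1*(-54))*(-6 + 66) + 2707 = (289 + 54)*60 + 2707 = 343*60 + 2707 = 20580 + 2707 = 23287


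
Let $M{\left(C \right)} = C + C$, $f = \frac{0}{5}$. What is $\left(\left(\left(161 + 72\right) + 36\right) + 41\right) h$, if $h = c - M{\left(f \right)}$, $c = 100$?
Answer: $31000$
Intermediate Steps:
$f = 0$ ($f = 0 \cdot \frac{1}{5} = 0$)
$M{\left(C \right)} = 2 C$
$h = 100$ ($h = 100 - 2 \cdot 0 = 100 - 0 = 100 + 0 = 100$)
$\left(\left(\left(161 + 72\right) + 36\right) + 41\right) h = \left(\left(\left(161 + 72\right) + 36\right) + 41\right) 100 = \left(\left(233 + 36\right) + 41\right) 100 = \left(269 + 41\right) 100 = 310 \cdot 100 = 31000$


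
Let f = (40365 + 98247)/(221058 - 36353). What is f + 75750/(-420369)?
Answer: 14758928026/25881418715 ≈ 0.57025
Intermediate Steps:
f = 138612/184705 ≈ 0.75045
f + 75750/(-420369) = 138612/184705 + 75750/(-420369) = 138612/184705 + 75750*(-1/420369) = 138612/184705 - 25250/140123 = 14758928026/25881418715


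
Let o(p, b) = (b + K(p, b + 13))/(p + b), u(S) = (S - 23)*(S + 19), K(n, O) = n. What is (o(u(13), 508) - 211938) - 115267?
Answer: -327204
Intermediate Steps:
u(S) = (-23 + S)*(19 + S)
o(p, b) = 1 (o(p, b) = (b + p)/(p + b) = (b + p)/(b + p) = 1)
(o(u(13), 508) - 211938) - 115267 = (1 - 211938) - 115267 = -211937 - 115267 = -327204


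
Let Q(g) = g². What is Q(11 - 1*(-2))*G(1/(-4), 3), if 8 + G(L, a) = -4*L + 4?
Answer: -507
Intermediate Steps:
G(L, a) = -4 - 4*L (G(L, a) = -8 + (-4*L + 4) = -8 + (4 - 4*L) = -4 - 4*L)
Q(11 - 1*(-2))*G(1/(-4), 3) = (11 - 1*(-2))²*(-4 - 4/(-4)) = (11 + 2)²*(-4 - 4*(-¼)) = 13²*(-4 + 1) = 169*(-3) = -507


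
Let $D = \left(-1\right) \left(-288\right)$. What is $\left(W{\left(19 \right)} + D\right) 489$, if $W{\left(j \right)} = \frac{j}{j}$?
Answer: $141321$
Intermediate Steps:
$D = 288$
$W{\left(j \right)} = 1$
$\left(W{\left(19 \right)} + D\right) 489 = \left(1 + 288\right) 489 = 289 \cdot 489 = 141321$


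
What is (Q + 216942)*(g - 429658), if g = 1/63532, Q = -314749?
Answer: 2669840814203385/63532 ≈ 4.2024e+10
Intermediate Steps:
g = 1/63532 ≈ 1.5740e-5
(Q + 216942)*(g - 429658) = (-314749 + 216942)*(1/63532 - 429658) = -97807*(-27297032055/63532) = 2669840814203385/63532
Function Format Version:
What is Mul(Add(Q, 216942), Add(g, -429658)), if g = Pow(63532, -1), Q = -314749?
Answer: Rational(2669840814203385, 63532) ≈ 4.2024e+10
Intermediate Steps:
g = Rational(1, 63532) ≈ 1.5740e-5
Mul(Add(Q, 216942), Add(g, -429658)) = Mul(Add(-314749, 216942), Add(Rational(1, 63532), -429658)) = Mul(-97807, Rational(-27297032055, 63532)) = Rational(2669840814203385, 63532)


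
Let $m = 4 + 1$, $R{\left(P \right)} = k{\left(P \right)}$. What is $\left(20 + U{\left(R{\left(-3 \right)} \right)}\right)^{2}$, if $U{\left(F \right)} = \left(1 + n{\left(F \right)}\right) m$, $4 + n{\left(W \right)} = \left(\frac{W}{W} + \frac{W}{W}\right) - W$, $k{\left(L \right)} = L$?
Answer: $900$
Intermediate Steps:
$R{\left(P \right)} = P$
$m = 5$
$n{\left(W \right)} = -2 - W$ ($n{\left(W \right)} = -4 - \left(W - \frac{2 W}{W}\right) = -4 - \left(-2 + W\right) = -2 - W$)
$U{\left(F \right)} = -5 - 5 F$ ($U{\left(F \right)} = \left(1 - \left(2 + F\right)\right) 5 = \left(-1 - F\right) 5 = -5 - 5 F$)
$\left(20 + U{\left(R{\left(-3 \right)} \right)}\right)^{2} = \left(20 - -10\right)^{2} = \left(20 + \left(-5 + 15\right)\right)^{2} = \left(20 + 10\right)^{2} = 30^{2} = 900$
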